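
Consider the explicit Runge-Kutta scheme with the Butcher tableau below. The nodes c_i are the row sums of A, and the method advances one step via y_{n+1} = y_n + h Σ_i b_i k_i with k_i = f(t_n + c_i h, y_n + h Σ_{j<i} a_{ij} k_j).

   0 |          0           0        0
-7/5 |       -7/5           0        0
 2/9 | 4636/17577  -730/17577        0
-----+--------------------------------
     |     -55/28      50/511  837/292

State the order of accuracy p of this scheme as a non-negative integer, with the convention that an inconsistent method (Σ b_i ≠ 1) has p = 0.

3

b = (-55/28, 50/511, 837/292)
c = (0, -7/5, 2/9)
Ac = (0, 0, 146/2511)
Σ b_i: (-55/28)·1 + 50/511·1 + 837/292·1 = 1 ✓
b·c: 50/511·(-7/5) + 837/292·2/9 = 1/2 ✓
b·c²: 50/511·49/25 + 837/292·4/81 = 1/3 ✓
b·Ac: 837/292·146/2511 = 1/6 ✓; 3 stages ⇒ order 3.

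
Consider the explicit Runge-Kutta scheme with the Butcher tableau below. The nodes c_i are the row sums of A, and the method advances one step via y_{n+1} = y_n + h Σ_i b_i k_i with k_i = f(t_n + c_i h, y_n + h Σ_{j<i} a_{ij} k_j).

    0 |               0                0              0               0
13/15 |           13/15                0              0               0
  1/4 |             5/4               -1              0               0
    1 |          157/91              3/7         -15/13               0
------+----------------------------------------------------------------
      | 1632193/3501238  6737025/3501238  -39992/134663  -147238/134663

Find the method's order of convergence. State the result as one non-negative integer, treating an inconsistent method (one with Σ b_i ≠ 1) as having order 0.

3

b = (1632193/3501238, 6737025/3501238, -39992/134663, -147238/134663)
c = (0, 13/15, 1/4, 1)
Ac = (0, 0, -13/15, 151/1820)
Σ b_i: 1632193/3501238·1 + 6737025/3501238·1 + (-39992/134663)·1 + (-147238/134663)·1 = 1 ✓
b·c: 6737025/3501238·13/15 + (-39992/134663)·1/4 + (-147238/134663)·1 = 1/2 ✓
b·c²: 6737025/3501238·169/225 + (-39992/134663)·1/16 + (-147238/134663)·1 = 1/3 ✓
b·Ac: (-39992/134663)·(-13/15) + (-147238/134663)·151/1820 = 1/6 ✓
b·c³: 6737025/3501238·2197/3375 + (-39992/134663)·1/64 + (-147238/134663)·1 = 7492417/48478680 ≠ 1/4 ⇒ order 3.
b·(c∘Ac): (-39992/134663)·(-13/60) + (-147238/134663)·151/1820 = -106529/4039890 ≠ 1/8
b·Ac²: (-39992/134663)·(-169/225) + (-147238/134663)·27277/109200 = -2426419/48478680 ≠ 1/12
b·A²c: (-147238/134663)·1 = -147238/134663 ≠ 1/24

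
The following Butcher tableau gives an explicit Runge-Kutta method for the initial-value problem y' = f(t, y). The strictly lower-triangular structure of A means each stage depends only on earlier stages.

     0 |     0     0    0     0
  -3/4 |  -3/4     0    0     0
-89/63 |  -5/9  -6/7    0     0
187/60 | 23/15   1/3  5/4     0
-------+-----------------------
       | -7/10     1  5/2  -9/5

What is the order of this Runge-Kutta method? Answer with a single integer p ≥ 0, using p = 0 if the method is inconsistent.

b = (-7/10, 1, 5/2, -9/5)
c = (0, -3/4, -89/63, 187/60)
Ac = (0, 0, 9/14, -127/63)
Σ b_i: (-7/10)·1 + 1·1 + 5/2·1 + (-9/5)·1 = 1 ✓
b·c: 1·(-3/4) + 5/2·(-89/63) + (-9/5)·187/60 = -31159/3150 ≠ 1/2 ⇒ order 1.

1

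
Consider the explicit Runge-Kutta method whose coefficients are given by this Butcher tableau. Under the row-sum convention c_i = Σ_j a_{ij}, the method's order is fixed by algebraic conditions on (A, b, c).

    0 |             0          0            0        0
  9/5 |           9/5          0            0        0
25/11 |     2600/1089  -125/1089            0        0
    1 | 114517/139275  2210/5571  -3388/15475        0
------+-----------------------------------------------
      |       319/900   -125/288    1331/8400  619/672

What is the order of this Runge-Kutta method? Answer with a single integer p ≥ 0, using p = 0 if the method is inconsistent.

b = (319/900, -125/288, 1331/8400, 619/672)
c = (0, 9/5, 25/11, 1)
Ac = (0, 0, -25/121, 134/619)
Σ b_i: 319/900·1 + (-125/288)·1 + 1331/8400·1 + 619/672·1 = 1 ✓
b·c: (-125/288)·9/5 + 1331/8400·25/11 + 619/672·1 = 1/2 ✓
b·c²: (-125/288)·81/25 + 1331/8400·625/121 + 619/672·1 = 1/3 ✓
b·Ac: 1331/8400·(-25/121) + 619/672·134/619 = 1/6 ✓
b·c³: (-125/288)·729/125 + 1331/8400·15625/1331 + 619/672·1 = 1/4 ✓
b·(c∘Ac): 1331/8400·(-625/1331) + 619/672·134/619 = 1/8 ✓
b·Ac²: 1331/8400·(-45/121) + 619/672·478/3095 = 1/12 ✓
b·A²c: 619/672·28/619 = 1/24 ✓; 4 stages ⇒ order 4.

4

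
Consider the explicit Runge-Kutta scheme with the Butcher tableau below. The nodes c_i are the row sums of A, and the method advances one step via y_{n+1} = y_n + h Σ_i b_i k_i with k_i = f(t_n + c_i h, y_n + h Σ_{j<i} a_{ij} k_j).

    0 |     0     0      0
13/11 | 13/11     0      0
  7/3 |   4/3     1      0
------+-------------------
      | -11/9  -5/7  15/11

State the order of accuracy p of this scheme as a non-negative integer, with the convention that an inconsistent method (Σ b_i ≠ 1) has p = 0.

0

b = (-11/9, -5/7, 15/11)
c = (0, 13/11, 7/3)
Ac = (0, 0, 13/11)
Σ b_i: (-11/9)·1 + (-5/7)·1 + 15/11·1 = -397/693 ≠ 1 ⇒ order 0.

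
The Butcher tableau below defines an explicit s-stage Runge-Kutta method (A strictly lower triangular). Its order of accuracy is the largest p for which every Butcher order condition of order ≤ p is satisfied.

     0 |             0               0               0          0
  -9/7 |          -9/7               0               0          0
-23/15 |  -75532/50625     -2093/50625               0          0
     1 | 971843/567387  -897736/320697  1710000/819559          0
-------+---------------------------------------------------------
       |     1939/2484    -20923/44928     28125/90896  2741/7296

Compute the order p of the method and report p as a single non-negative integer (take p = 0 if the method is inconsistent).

4

b = (1939/2484, -20923/44928, 28125/90896, 2741/7296)
c = (0, -9/7, -23/15, 1)
Ac = (0, 0, 299/5625, 1096/2741)
Σ b_i: 1939/2484·1 + (-20923/44928)·1 + 28125/90896·1 + 2741/7296·1 = 1 ✓
b·c: (-20923/44928)·(-9/7) + 28125/90896·(-23/15) + 2741/7296·1 = 1/2 ✓
b·c²: (-20923/44928)·81/49 + 28125/90896·529/225 + 2741/7296·1 = 1/3 ✓
b·Ac: 28125/90896·299/5625 + 2741/7296·1096/2741 = 1/6 ✓
b·c³: (-20923/44928)·(-729/343) + 28125/90896·(-12167/3375) + 2741/7296·1 = 1/4 ✓
b·(c∘Ac): 28125/90896·(-6877/84375) + 2741/7296·1096/2741 = 1/8 ✓
b·Ac²: 28125/90896·(-299/4375) + 2741/7296·5336/19187 = 1/12 ✓
b·A²c: 2741/7296·304/2741 = 1/24 ✓; 4 stages ⇒ order 4.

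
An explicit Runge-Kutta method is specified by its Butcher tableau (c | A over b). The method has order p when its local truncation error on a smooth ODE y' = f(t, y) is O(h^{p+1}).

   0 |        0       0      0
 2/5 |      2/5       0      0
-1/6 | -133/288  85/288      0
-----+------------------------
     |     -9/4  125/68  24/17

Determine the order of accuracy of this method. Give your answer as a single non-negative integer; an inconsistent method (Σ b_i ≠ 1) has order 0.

3

b = (-9/4, 125/68, 24/17)
c = (0, 2/5, -1/6)
Ac = (0, 0, 17/144)
Σ b_i: (-9/4)·1 + 125/68·1 + 24/17·1 = 1 ✓
b·c: 125/68·2/5 + 24/17·(-1/6) = 1/2 ✓
b·c²: 125/68·4/25 + 24/17·1/36 = 1/3 ✓
b·Ac: 24/17·17/144 = 1/6 ✓; 3 stages ⇒ order 3.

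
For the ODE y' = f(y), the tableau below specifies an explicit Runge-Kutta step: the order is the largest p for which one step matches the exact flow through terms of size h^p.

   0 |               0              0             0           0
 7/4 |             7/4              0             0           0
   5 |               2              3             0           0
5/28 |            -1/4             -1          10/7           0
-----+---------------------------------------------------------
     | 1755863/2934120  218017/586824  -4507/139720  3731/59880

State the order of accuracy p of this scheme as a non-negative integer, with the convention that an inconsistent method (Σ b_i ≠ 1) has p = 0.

b = (1755863/2934120, 218017/586824, -4507/139720, 3731/59880)
c = (0, 7/4, 5, 5/28)
Ac = (0, 0, 21/4, 151/28)
Σ b_i: 1755863/2934120·1 + 218017/586824·1 + (-4507/139720)·1 + 3731/59880·1 = 1 ✓
b·c: 218017/586824·7/4 + (-4507/139720)·5 + 3731/59880·5/28 = 1/2 ✓
b·c²: 218017/586824·49/16 + (-4507/139720)·25 + 3731/59880·25/784 = 1/3 ✓
b·Ac: (-4507/139720)·21/4 + 3731/59880·151/28 = 1/6 ✓
b·c³: 218017/586824·343/64 + (-4507/139720)·125 + 3731/59880·125/21952 = -6386837/3129728 ≠ 1/4 ⇒ order 3.
b·(c∘Ac): (-4507/139720)·105/4 + 3731/59880·755/784 = -1055281/1341312 ≠ 1/8
b·Ac²: (-4507/139720)·147/16 + 3731/59880·3657/112 = 13877/7984 ≠ 1/12
b·A²c: 3731/59880·15/2 = 3731/7984 ≠ 1/24

3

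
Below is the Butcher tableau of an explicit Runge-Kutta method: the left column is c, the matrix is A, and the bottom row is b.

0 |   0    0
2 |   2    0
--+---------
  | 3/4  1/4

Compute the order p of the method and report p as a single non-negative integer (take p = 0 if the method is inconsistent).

b = (3/4, 1/4)
c = (0, 2)
Σ b_i: 3/4·1 + 1/4·1 = 1 ✓
b·c: 1/4·2 = 1/2 ✓; 2 stages ⇒ order 2.

2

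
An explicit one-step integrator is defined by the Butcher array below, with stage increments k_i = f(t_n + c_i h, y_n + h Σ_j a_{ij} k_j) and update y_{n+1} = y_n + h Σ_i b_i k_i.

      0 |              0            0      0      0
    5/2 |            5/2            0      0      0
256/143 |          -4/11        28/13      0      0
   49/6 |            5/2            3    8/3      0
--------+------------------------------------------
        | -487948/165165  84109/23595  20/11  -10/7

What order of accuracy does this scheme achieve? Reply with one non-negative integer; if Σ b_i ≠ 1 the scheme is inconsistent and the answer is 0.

b = (-487948/165165, 84109/23595, 20/11, -10/7)
c = (0, 5/2, 256/143, 49/6)
Ac = (0, 0, 70/13, 10531/858)
Σ b_i: (-487948/165165)·1 + 84109/23595·1 + 20/11·1 + (-10/7)·1 = 1 ✓
b·c: 84109/23595·5/2 + 20/11·256/143 + (-10/7)·49/6 = 1/2 ✓
b·c²: 84109/23595·25/4 + 20/11·65536/20449 + (-10/7)·2401/36 = -543941045/8097804 ≠ 1/3 ⇒ order 2.
b·Ac: 20/11·70/13 + (-10/7)·10531/858 = -23255/3003 ≠ 1/6

2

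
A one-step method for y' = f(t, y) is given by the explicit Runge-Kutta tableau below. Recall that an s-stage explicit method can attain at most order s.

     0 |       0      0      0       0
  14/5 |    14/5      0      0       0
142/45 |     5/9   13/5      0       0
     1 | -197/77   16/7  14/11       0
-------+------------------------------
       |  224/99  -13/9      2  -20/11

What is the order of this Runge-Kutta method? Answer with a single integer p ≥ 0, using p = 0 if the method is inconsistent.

1

b = (224/99, -13/9, 2, -20/11)
c = (0, 14/5, 142/45, 1)
Ac = (0, 0, 182/25, 5156/495)
Σ b_i: 224/99·1 + (-13/9)·1 + 2·1 + (-20/11)·1 = 1 ✓
b·c: (-13/9)·14/5 + 2·142/45 + (-20/11)·1 = 74/165 ≠ 1/2 ⇒ order 1.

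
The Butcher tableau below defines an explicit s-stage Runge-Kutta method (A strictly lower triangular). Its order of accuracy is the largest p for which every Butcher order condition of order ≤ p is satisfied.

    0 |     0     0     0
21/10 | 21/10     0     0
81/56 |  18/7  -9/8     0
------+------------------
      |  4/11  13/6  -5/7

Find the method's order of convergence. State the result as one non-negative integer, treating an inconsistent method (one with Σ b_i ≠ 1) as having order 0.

0

b = (4/11, 13/6, -5/7)
c = (0, 21/10, 81/56)
Ac = (0, 0, -189/80)
Σ b_i: 4/11·1 + 13/6·1 + (-5/7)·1 = 839/462 ≠ 1 ⇒ order 0.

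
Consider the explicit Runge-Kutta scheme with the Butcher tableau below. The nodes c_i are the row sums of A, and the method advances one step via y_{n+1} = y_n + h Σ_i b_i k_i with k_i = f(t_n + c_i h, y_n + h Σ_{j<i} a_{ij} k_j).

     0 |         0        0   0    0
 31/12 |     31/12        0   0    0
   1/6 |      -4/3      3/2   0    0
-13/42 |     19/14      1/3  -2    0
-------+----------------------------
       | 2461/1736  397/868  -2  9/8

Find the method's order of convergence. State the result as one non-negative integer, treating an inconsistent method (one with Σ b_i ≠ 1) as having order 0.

2

b = (2461/1736, 397/868, -2, 9/8)
c = (0, 31/12, 1/6, -13/42)
Ac = (0, 0, 31/8, 19/36)
Σ b_i: 2461/1736·1 + 397/868·1 + (-2)·1 + 9/8·1 = 1 ✓
b·c: 397/868·31/12 + (-2)·1/6 + 9/8·(-13/42) = 1/2 ✓
b·c²: 397/868·961/144 + (-2)·1/36 + 9/8·169/1764 = 87623/28224 ≠ 1/3 ⇒ order 2.
b·Ac: (-2)·31/8 + 9/8·19/36 = -229/32 ≠ 1/6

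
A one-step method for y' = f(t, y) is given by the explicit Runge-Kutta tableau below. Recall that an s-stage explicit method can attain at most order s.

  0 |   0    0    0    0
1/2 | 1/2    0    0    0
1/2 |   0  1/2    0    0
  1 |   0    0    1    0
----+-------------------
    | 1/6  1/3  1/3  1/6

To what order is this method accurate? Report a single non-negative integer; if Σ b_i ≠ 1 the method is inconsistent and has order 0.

4

b = (1/6, 1/3, 1/3, 1/6)
c = (0, 1/2, 1/2, 1)
Ac = (0, 0, 1/4, 1/2)
Σ b_i: 1/6·1 + 1/3·1 + 1/3·1 + 1/6·1 = 1 ✓
b·c: 1/3·1/2 + 1/3·1/2 + 1/6·1 = 1/2 ✓
b·c²: 1/3·1/4 + 1/3·1/4 + 1/6·1 = 1/3 ✓
b·Ac: 1/3·1/4 + 1/6·1/2 = 1/6 ✓
b·c³: 1/3·1/8 + 1/3·1/8 + 1/6·1 = 1/4 ✓
b·(c∘Ac): 1/3·1/8 + 1/6·1/2 = 1/8 ✓
b·Ac²: 1/3·1/8 + 1/6·1/4 = 1/12 ✓
b·A²c: 1/6·1/4 = 1/24 ✓; 4 stages ⇒ order 4.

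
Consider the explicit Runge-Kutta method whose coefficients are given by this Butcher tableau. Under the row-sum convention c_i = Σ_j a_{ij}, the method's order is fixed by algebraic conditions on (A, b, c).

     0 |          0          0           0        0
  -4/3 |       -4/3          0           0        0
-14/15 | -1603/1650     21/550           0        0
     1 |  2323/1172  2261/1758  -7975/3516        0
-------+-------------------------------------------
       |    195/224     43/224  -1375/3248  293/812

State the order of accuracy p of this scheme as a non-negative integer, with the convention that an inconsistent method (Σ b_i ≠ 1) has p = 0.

b = (195/224, 43/224, -1375/3248, 293/812)
c = (0, -4/3, -14/15, 1)
Ac = (0, 0, -14/275, 707/1758)
Σ b_i: 195/224·1 + 43/224·1 + (-1375/3248)·1 + 293/812·1 = 1 ✓
b·c: 43/224·(-4/3) + (-1375/3248)·(-14/15) + 293/812·1 = 1/2 ✓
b·c²: 43/224·16/9 + (-1375/3248)·196/225 + 293/812·1 = 1/3 ✓
b·Ac: (-1375/3248)·(-14/275) + 293/812·707/1758 = 1/6 ✓
b·c³: 43/224·(-64/27) + (-1375/3248)·(-2744/3375) + 293/812·1 = 1/4 ✓
b·(c∘Ac): (-1375/3248)·196/4125 + 293/812·707/1758 = 1/8 ✓
b·Ac²: (-1375/3248)·56/825 + 293/812·91/293 = 1/12 ✓
b·A²c: 293/812·203/1758 = 1/24 ✓; 4 stages ⇒ order 4.

4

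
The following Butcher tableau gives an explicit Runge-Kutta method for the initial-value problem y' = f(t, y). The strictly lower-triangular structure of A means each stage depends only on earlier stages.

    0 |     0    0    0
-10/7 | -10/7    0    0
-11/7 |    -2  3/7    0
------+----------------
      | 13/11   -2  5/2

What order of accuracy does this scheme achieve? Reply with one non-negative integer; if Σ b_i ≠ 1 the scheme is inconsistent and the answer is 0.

b = (13/11, -2, 5/2)
c = (0, -10/7, -11/7)
Ac = (0, 0, -30/49)
Σ b_i: 13/11·1 + (-2)·1 + 5/2·1 = 37/22 ≠ 1 ⇒ order 0.

0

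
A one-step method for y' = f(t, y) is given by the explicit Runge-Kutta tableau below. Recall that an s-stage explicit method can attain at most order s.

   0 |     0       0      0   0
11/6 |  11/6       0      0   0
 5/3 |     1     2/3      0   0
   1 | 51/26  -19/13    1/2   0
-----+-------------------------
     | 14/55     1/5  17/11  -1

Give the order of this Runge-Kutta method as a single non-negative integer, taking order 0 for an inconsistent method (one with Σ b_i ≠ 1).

1

b = (14/55, 1/5, 17/11, -1)
c = (0, 11/6, 5/3, 1)
Ac = (0, 0, 11/9, -24/13)
Σ b_i: 14/55·1 + 1/5·1 + 17/11·1 + (-1)·1 = 1 ✓
b·c: 1/5·11/6 + 17/11·5/3 + (-1)·1 = 641/330 ≠ 1/2 ⇒ order 1.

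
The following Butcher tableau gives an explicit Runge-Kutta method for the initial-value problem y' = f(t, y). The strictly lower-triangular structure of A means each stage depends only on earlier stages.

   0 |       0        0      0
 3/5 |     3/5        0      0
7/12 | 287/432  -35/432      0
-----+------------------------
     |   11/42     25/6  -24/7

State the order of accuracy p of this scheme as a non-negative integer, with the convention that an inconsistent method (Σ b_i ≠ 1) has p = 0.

b = (11/42, 25/6, -24/7)
c = (0, 3/5, 7/12)
Ac = (0, 0, -7/144)
Σ b_i: 11/42·1 + 25/6·1 + (-24/7)·1 = 1 ✓
b·c: 25/6·3/5 + (-24/7)·7/12 = 1/2 ✓
b·c²: 25/6·9/25 + (-24/7)·49/144 = 1/3 ✓
b·Ac: (-24/7)·(-7/144) = 1/6 ✓; 3 stages ⇒ order 3.

3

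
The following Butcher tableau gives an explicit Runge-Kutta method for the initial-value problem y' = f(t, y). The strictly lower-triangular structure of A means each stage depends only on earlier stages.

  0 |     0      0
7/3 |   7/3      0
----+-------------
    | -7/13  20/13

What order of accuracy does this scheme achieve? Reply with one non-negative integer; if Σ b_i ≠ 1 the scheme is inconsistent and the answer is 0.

1

b = (-7/13, 20/13)
c = (0, 7/3)
Σ b_i: (-7/13)·1 + 20/13·1 = 1 ✓
b·c: 20/13·7/3 = 140/39 ≠ 1/2 ⇒ order 1.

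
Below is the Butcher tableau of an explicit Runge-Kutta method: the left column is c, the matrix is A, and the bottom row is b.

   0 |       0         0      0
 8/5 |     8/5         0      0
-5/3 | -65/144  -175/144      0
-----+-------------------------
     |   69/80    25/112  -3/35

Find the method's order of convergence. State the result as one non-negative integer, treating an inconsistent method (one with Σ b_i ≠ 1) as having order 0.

3

b = (69/80, 25/112, -3/35)
c = (0, 8/5, -5/3)
Ac = (0, 0, -35/18)
Σ b_i: 69/80·1 + 25/112·1 + (-3/35)·1 = 1 ✓
b·c: 25/112·8/5 + (-3/35)·(-5/3) = 1/2 ✓
b·c²: 25/112·64/25 + (-3/35)·25/9 = 1/3 ✓
b·Ac: (-3/35)·(-35/18) = 1/6 ✓; 3 stages ⇒ order 3.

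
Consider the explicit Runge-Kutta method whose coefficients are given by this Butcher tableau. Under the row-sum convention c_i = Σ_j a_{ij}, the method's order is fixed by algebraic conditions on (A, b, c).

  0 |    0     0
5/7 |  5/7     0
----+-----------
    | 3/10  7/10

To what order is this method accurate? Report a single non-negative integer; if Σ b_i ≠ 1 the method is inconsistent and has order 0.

2

b = (3/10, 7/10)
c = (0, 5/7)
Σ b_i: 3/10·1 + 7/10·1 = 1 ✓
b·c: 7/10·5/7 = 1/2 ✓; 2 stages ⇒ order 2.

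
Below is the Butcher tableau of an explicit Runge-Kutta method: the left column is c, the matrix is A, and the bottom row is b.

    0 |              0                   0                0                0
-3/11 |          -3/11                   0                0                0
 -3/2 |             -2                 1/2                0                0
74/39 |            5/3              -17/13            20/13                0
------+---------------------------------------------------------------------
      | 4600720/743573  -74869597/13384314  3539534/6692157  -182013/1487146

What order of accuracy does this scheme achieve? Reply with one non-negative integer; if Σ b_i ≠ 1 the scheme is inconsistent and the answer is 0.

3

b = (4600720/743573, -74869597/13384314, 3539534/6692157, -182013/1487146)
c = (0, -3/11, -3/2, 74/39)
Ac = (0, 0, -3/22, -279/143)
Σ b_i: 4600720/743573·1 + (-74869597/13384314)·1 + 3539534/6692157·1 + (-182013/1487146)·1 = 1 ✓
b·c: (-74869597/13384314)·(-3/11) + 3539534/6692157·(-3/2) + (-182013/1487146)·74/39 = 1/2 ✓
b·c²: (-74869597/13384314)·9/121 + 3539534/6692157·9/4 + (-182013/1487146)·5476/1521 = 1/3 ✓
b·Ac: 3539534/6692157·(-3/22) + (-182013/1487146)·(-279/143) = 1/6 ✓
b·c³: (-74869597/13384314)·(-27/1331) + 3539534/6692157·(-27/8) + (-182013/1487146)·405224/59319 = -9599162125/3827913804 ≠ 1/4 ⇒ order 3.
b·(c∘Ac): 3539534/6692157·9/44 + (-182013/1487146)·(-6882/1859) = 9181681/16358606 ≠ 1/8
b·Ac²: 3539534/6692157·9/242 + (-182013/1487146)·5292/1573 = -3206989/8179303 ≠ 1/12
b·A²c: (-182013/1487146)·(-30/143) = 210015/8179303 ≠ 1/24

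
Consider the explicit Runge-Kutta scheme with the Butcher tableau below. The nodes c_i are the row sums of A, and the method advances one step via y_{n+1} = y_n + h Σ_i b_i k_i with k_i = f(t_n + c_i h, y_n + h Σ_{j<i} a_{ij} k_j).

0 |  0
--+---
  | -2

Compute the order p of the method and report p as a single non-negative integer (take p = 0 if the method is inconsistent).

b = (-2)
c = (0)
Σ b_i: (-2)·1 = -2 ≠ 1 ⇒ order 0.

0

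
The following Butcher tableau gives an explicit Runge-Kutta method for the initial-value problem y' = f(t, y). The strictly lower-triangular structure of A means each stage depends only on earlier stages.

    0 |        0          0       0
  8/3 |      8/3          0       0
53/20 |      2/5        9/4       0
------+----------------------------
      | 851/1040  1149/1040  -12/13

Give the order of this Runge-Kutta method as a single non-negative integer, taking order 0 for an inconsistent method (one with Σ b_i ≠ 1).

b = (851/1040, 1149/1040, -12/13)
c = (0, 8/3, 53/20)
Ac = (0, 0, 6)
Σ b_i: 851/1040·1 + 1149/1040·1 + (-12/13)·1 = 1 ✓
b·c: 1149/1040·8/3 + (-12/13)·53/20 = 1/2 ✓
b·c²: 1149/1040·64/9 + (-12/13)·2809/400 = 5359/3900 ≠ 1/3 ⇒ order 2.
b·Ac: (-12/13)·6 = -72/13 ≠ 1/6

2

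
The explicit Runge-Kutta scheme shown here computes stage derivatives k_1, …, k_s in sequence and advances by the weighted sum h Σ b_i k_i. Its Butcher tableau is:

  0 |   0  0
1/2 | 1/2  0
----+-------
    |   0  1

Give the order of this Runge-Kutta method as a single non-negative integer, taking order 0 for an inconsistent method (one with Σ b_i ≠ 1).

2

b = (0, 1)
c = (0, 1/2)
Σ b_i: 1·1 = 1 ✓
b·c: 1·1/2 = 1/2 ✓; 2 stages ⇒ order 2.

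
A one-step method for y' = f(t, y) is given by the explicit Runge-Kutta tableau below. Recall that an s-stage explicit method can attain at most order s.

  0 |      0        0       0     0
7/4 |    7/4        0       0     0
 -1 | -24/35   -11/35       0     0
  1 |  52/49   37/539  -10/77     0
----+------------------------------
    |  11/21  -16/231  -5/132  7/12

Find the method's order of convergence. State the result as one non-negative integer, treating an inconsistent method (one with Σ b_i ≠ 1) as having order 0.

4

b = (11/21, -16/231, -5/132, 7/12)
c = (0, 7/4, -1, 1)
Ac = (0, 0, -11/20, 1/4)
Σ b_i: 11/21·1 + (-16/231)·1 + (-5/132)·1 + 7/12·1 = 1 ✓
b·c: (-16/231)·7/4 + (-5/132)·(-1) + 7/12·1 = 1/2 ✓
b·c²: (-16/231)·49/16 + (-5/132)·1 + 7/12·1 = 1/3 ✓
b·Ac: (-5/132)·(-11/20) + 7/12·1/4 = 1/6 ✓
b·c³: (-16/231)·343/64 + (-5/132)·(-1) + 7/12·1 = 1/4 ✓
b·(c∘Ac): (-5/132)·11/20 + 7/12·1/4 = 1/8 ✓
b·Ac²: (-5/132)·(-77/80) + 7/12·9/112 = 1/12 ✓
b·A²c: 7/12·1/14 = 1/24 ✓; 4 stages ⇒ order 4.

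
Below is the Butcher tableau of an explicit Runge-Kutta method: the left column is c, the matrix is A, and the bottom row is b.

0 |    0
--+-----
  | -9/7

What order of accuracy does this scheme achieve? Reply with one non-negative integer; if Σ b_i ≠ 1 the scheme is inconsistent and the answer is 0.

0

b = (-9/7)
c = (0)
Σ b_i: (-9/7)·1 = -9/7 ≠ 1 ⇒ order 0.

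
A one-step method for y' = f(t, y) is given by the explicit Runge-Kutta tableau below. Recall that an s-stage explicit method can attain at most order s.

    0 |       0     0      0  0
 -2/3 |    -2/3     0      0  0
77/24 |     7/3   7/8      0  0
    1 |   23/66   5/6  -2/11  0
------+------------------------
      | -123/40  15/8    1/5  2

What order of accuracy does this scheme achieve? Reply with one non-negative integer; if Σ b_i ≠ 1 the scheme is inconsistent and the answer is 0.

b = (-123/40, 15/8, 1/5, 2)
c = (0, -2/3, 77/24, 1)
Ac = (0, 0, -7/12, -41/36)
Σ b_i: (-123/40)·1 + 15/8·1 + 1/5·1 + 2·1 = 1 ✓
b·c: 15/8·(-2/3) + 1/5·77/24 + 2·1 = 167/120 ≠ 1/2 ⇒ order 1.

1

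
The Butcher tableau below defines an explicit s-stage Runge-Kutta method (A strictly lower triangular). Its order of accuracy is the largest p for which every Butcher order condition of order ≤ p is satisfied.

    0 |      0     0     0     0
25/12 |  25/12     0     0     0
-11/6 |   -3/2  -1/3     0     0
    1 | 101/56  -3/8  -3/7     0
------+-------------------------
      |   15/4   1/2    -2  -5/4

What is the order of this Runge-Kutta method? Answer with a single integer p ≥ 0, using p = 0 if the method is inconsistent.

b = (15/4, 1/2, -2, -5/4)
c = (0, 25/12, -11/6, 1)
Ac = (0, 0, -25/36, 1/224)
Σ b_i: 15/4·1 + 1/2·1 + (-2)·1 + (-5/4)·1 = 1 ✓
b·c: 1/2·25/12 + (-2)·(-11/6) + (-5/4)·1 = 83/24 ≠ 1/2 ⇒ order 1.

1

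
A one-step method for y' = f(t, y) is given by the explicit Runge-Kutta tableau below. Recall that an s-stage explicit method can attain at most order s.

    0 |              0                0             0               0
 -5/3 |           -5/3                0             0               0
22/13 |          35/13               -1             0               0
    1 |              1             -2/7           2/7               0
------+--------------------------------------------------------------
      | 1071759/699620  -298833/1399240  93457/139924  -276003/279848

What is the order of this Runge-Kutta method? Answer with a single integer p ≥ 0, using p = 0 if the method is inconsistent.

b = (1071759/699620, -298833/1399240, 93457/139924, -276003/279848)
c = (0, -5/3, 22/13, 1)
Ac = (0, 0, 5/3, 262/273)
Σ b_i: 1071759/699620·1 + (-298833/1399240)·1 + 93457/139924·1 + (-276003/279848)·1 = 1 ✓
b·c: (-298833/1399240)·(-5/3) + 93457/139924·22/13 + (-276003/279848)·1 = 1/2 ✓
b·c²: (-298833/1399240)·25/9 + 93457/139924·484/169 + (-276003/279848)·1 = 1/3 ✓
b·Ac: 93457/139924·5/3 + (-276003/279848)·262/273 = 1/6 ✓
b·c³: (-298833/1399240)·(-125/27) + 93457/139924·10648/2197 + (-276003/279848)·1 = 13258927/4092777 ≠ 1/4 ⇒ order 3.
b·(c∘Ac): 93457/139924·110/39 + (-276003/279848)·262/273 = 393467/419772 ≠ 1/8
b·Ac²: 93457/139924·(-25/9) + (-276003/279848)·262/10647 = -7692712/4092777 ≠ 1/12
b·A²c: (-276003/279848)·10/21 = -65715/139924 ≠ 1/24

3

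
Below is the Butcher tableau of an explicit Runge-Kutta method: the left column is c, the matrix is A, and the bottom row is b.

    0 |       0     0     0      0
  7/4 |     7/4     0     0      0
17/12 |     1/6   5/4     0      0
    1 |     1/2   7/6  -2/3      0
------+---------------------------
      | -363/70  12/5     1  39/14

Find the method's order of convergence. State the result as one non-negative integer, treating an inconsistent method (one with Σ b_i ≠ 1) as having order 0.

1

b = (-363/70, 12/5, 1, 39/14)
c = (0, 7/4, 17/12, 1)
Ac = (0, 0, 35/16, 79/72)
Σ b_i: (-363/70)·1 + 12/5·1 + 1·1 + 39/14·1 = 1 ✓
b·c: 12/5·7/4 + 1·17/12 + 39/14·1 = 3529/420 ≠ 1/2 ⇒ order 1.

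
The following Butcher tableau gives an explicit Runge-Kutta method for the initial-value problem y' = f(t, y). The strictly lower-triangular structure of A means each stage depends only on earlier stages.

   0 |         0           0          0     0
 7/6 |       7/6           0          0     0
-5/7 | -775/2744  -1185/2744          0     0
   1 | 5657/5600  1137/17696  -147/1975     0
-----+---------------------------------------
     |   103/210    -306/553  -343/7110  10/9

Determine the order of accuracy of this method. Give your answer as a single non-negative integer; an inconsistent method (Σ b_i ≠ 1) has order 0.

4

b = (103/210, -306/553, -343/7110, 10/9)
c = (0, 7/6, -5/7, 1)
Ac = (0, 0, -395/784, 41/320)
Σ b_i: 103/210·1 + (-306/553)·1 + (-343/7110)·1 + 10/9·1 = 1 ✓
b·c: (-306/553)·7/6 + (-343/7110)·(-5/7) + 10/9·1 = 1/2 ✓
b·c²: (-306/553)·49/36 + (-343/7110)·25/49 + 10/9·1 = 1/3 ✓
b·Ac: (-343/7110)·(-395/784) + 10/9·41/320 = 1/6 ✓
b·c³: (-306/553)·343/216 + (-343/7110)·(-125/343) + 10/9·1 = 1/4 ✓
b·(c∘Ac): (-343/7110)·1975/5488 + 10/9·41/320 = 1/8 ✓
b·Ac²: (-343/7110)·(-395/672) + 10/9·19/384 = 1/12 ✓
b·A²c: 10/9·3/80 = 1/24 ✓; 4 stages ⇒ order 4.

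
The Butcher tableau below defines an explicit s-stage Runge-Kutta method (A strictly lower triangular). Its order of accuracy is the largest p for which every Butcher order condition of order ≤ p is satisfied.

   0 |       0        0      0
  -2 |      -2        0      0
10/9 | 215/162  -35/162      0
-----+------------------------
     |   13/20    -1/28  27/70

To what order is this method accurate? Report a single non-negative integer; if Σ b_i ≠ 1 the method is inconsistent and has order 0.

b = (13/20, -1/28, 27/70)
c = (0, -2, 10/9)
Ac = (0, 0, 35/81)
Σ b_i: 13/20·1 + (-1/28)·1 + 27/70·1 = 1 ✓
b·c: (-1/28)·(-2) + 27/70·10/9 = 1/2 ✓
b·c²: (-1/28)·4 + 27/70·100/81 = 1/3 ✓
b·Ac: 27/70·35/81 = 1/6 ✓; 3 stages ⇒ order 3.

3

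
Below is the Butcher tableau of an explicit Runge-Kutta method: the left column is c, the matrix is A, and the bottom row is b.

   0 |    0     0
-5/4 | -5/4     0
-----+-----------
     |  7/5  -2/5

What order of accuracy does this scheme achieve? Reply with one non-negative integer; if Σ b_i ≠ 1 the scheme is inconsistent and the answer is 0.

2

b = (7/5, -2/5)
c = (0, -5/4)
Σ b_i: 7/5·1 + (-2/5)·1 = 1 ✓
b·c: (-2/5)·(-5/4) = 1/2 ✓; 2 stages ⇒ order 2.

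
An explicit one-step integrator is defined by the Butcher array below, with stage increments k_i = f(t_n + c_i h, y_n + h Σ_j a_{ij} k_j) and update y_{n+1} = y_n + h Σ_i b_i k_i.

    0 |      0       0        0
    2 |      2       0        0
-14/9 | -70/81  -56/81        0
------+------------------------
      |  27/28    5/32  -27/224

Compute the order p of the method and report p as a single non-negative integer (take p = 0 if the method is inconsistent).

3

b = (27/28, 5/32, -27/224)
c = (0, 2, -14/9)
Ac = (0, 0, -112/81)
Σ b_i: 27/28·1 + 5/32·1 + (-27/224)·1 = 1 ✓
b·c: 5/32·2 + (-27/224)·(-14/9) = 1/2 ✓
b·c²: 5/32·4 + (-27/224)·196/81 = 1/3 ✓
b·Ac: (-27/224)·(-112/81) = 1/6 ✓; 3 stages ⇒ order 3.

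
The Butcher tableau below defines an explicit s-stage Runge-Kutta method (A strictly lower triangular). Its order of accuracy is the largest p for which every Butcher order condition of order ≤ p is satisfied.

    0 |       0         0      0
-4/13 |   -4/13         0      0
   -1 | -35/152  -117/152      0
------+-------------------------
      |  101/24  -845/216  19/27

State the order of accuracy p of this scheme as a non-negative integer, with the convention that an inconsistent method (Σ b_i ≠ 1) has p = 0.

b = (101/24, -845/216, 19/27)
c = (0, -4/13, -1)
Ac = (0, 0, 9/38)
Σ b_i: 101/24·1 + (-845/216)·1 + 19/27·1 = 1 ✓
b·c: (-845/216)·(-4/13) + 19/27·(-1) = 1/2 ✓
b·c²: (-845/216)·16/169 + 19/27·1 = 1/3 ✓
b·Ac: 19/27·9/38 = 1/6 ✓; 3 stages ⇒ order 3.

3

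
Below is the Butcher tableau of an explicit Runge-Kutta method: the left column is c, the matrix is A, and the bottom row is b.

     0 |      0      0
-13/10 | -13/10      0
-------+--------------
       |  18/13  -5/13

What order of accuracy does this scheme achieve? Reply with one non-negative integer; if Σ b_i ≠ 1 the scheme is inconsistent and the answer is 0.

b = (18/13, -5/13)
c = (0, -13/10)
Σ b_i: 18/13·1 + (-5/13)·1 = 1 ✓
b·c: (-5/13)·(-13/10) = 1/2 ✓; 2 stages ⇒ order 2.

2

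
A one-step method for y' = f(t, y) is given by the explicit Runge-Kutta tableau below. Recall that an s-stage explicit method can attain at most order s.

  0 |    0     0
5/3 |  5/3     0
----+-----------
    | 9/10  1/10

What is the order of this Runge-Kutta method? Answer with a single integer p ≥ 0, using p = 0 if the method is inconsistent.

1

b = (9/10, 1/10)
c = (0, 5/3)
Σ b_i: 9/10·1 + 1/10·1 = 1 ✓
b·c: 1/10·5/3 = 1/6 ≠ 1/2 ⇒ order 1.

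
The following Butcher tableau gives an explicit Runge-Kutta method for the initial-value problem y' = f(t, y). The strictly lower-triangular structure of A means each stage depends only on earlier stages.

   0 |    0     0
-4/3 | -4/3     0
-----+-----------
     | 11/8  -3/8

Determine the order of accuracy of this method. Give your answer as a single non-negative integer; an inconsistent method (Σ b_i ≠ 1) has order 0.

2

b = (11/8, -3/8)
c = (0, -4/3)
Σ b_i: 11/8·1 + (-3/8)·1 = 1 ✓
b·c: (-3/8)·(-4/3) = 1/2 ✓; 2 stages ⇒ order 2.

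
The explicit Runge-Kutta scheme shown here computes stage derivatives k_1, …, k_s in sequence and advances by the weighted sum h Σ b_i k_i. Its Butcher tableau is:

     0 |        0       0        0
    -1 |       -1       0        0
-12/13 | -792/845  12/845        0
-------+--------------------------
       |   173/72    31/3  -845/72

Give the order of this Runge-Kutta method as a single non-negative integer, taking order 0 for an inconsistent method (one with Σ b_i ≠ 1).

b = (173/72, 31/3, -845/72)
c = (0, -1, -12/13)
Ac = (0, 0, -12/845)
Σ b_i: 173/72·1 + 31/3·1 + (-845/72)·1 = 1 ✓
b·c: 31/3·(-1) + (-845/72)·(-12/13) = 1/2 ✓
b·c²: 31/3·1 + (-845/72)·144/169 = 1/3 ✓
b·Ac: (-845/72)·(-12/845) = 1/6 ✓; 3 stages ⇒ order 3.

3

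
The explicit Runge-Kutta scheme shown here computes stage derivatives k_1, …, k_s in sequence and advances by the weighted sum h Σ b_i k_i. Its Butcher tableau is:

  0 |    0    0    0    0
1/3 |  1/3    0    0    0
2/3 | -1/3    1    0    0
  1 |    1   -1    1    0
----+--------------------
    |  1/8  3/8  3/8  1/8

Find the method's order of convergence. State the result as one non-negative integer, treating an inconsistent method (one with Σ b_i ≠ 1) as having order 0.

b = (1/8, 3/8, 3/8, 1/8)
c = (0, 1/3, 2/3, 1)
Ac = (0, 0, 1/3, 1/3)
Σ b_i: 1/8·1 + 3/8·1 + 3/8·1 + 1/8·1 = 1 ✓
b·c: 3/8·1/3 + 3/8·2/3 + 1/8·1 = 1/2 ✓
b·c²: 3/8·1/9 + 3/8·4/9 + 1/8·1 = 1/3 ✓
b·Ac: 3/8·1/3 + 1/8·1/3 = 1/6 ✓
b·c³: 3/8·1/27 + 3/8·8/27 + 1/8·1 = 1/4 ✓
b·(c∘Ac): 3/8·2/9 + 1/8·1/3 = 1/8 ✓
b·Ac²: 3/8·1/9 + 1/8·1/3 = 1/12 ✓
b·A²c: 1/8·1/3 = 1/24 ✓; 4 stages ⇒ order 4.

4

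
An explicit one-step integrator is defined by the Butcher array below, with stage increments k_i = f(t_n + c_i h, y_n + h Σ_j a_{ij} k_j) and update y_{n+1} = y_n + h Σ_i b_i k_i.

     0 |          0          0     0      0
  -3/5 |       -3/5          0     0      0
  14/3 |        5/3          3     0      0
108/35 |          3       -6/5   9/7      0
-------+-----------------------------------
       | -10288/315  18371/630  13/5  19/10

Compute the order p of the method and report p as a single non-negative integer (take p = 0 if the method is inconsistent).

b = (-10288/315, 18371/630, 13/5, 19/10)
c = (0, -3/5, 14/3, 108/35)
Ac = (0, 0, -9/5, 168/25)
Σ b_i: (-10288/315)·1 + 18371/630·1 + 13/5·1 + 19/10·1 = 1 ✓
b·c: 18371/630·(-3/5) + 13/5·14/3 + 19/10·108/35 = 1/2 ✓
b·c²: 18371/630·9/25 + 13/5·196/9 + 19/10·11664/1225 = 9394517/110250 ≠ 1/3 ⇒ order 2.
b·Ac: 13/5·(-9/5) + 19/10·168/25 = 1011/125 ≠ 1/6

2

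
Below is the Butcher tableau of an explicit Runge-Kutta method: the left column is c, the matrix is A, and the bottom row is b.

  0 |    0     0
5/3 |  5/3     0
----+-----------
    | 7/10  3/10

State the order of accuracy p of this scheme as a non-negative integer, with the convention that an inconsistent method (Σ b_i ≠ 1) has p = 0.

b = (7/10, 3/10)
c = (0, 5/3)
Σ b_i: 7/10·1 + 3/10·1 = 1 ✓
b·c: 3/10·5/3 = 1/2 ✓; 2 stages ⇒ order 2.

2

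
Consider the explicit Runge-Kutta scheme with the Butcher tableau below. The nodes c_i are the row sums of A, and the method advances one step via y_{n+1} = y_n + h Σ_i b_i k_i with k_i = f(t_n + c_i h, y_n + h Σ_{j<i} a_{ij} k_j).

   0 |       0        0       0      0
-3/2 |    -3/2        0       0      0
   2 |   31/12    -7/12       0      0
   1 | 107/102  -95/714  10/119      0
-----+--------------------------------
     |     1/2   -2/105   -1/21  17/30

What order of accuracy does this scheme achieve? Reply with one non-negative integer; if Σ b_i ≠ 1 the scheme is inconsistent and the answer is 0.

4

b = (1/2, -2/105, -1/21, 17/30)
c = (0, -3/2, 2, 1)
Ac = (0, 0, 7/8, 25/68)
Σ b_i: 1/2·1 + (-2/105)·1 + (-1/21)·1 + 17/30·1 = 1 ✓
b·c: (-2/105)·(-3/2) + (-1/21)·2 + 17/30·1 = 1/2 ✓
b·c²: (-2/105)·9/4 + (-1/21)·4 + 17/30·1 = 1/3 ✓
b·Ac: (-1/21)·7/8 + 17/30·25/68 = 1/6 ✓
b·c³: (-2/105)·(-27/8) + (-1/21)·8 + 17/30·1 = 1/4 ✓
b·(c∘Ac): (-1/21)·7/4 + 17/30·25/68 = 1/8 ✓
b·Ac²: (-1/21)·(-21/16) + 17/30·5/136 = 1/12 ✓
b·A²c: 17/30·5/68 = 1/24 ✓; 4 stages ⇒ order 4.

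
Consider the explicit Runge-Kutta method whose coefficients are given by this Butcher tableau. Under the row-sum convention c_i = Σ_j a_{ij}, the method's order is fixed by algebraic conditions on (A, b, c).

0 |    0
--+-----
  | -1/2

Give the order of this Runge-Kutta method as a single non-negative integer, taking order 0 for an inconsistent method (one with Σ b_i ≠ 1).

0

b = (-1/2)
c = (0)
Σ b_i: (-1/2)·1 = -1/2 ≠ 1 ⇒ order 0.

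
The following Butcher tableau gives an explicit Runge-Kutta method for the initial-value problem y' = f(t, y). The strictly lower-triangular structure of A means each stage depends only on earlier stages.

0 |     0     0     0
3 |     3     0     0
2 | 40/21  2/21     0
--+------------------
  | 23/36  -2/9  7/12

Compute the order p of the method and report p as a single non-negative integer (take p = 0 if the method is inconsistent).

b = (23/36, -2/9, 7/12)
c = (0, 3, 2)
Ac = (0, 0, 2/7)
Σ b_i: 23/36·1 + (-2/9)·1 + 7/12·1 = 1 ✓
b·c: (-2/9)·3 + 7/12·2 = 1/2 ✓
b·c²: (-2/9)·9 + 7/12·4 = 1/3 ✓
b·Ac: 7/12·2/7 = 1/6 ✓; 3 stages ⇒ order 3.

3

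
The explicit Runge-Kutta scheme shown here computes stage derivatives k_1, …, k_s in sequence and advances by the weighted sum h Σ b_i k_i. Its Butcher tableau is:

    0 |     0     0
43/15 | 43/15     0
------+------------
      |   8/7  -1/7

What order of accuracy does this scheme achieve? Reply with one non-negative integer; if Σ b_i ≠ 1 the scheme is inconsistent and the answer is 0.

1

b = (8/7, -1/7)
c = (0, 43/15)
Σ b_i: 8/7·1 + (-1/7)·1 = 1 ✓
b·c: (-1/7)·43/15 = -43/105 ≠ 1/2 ⇒ order 1.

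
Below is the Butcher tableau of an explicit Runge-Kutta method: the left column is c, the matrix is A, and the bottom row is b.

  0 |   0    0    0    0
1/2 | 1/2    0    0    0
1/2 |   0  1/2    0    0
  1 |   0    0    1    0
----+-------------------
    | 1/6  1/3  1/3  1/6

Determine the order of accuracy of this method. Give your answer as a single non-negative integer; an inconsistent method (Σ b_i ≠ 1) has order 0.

b = (1/6, 1/3, 1/3, 1/6)
c = (0, 1/2, 1/2, 1)
Ac = (0, 0, 1/4, 1/2)
Σ b_i: 1/6·1 + 1/3·1 + 1/3·1 + 1/6·1 = 1 ✓
b·c: 1/3·1/2 + 1/3·1/2 + 1/6·1 = 1/2 ✓
b·c²: 1/3·1/4 + 1/3·1/4 + 1/6·1 = 1/3 ✓
b·Ac: 1/3·1/4 + 1/6·1/2 = 1/6 ✓
b·c³: 1/3·1/8 + 1/3·1/8 + 1/6·1 = 1/4 ✓
b·(c∘Ac): 1/3·1/8 + 1/6·1/2 = 1/8 ✓
b·Ac²: 1/3·1/8 + 1/6·1/4 = 1/12 ✓
b·A²c: 1/6·1/4 = 1/24 ✓; 4 stages ⇒ order 4.

4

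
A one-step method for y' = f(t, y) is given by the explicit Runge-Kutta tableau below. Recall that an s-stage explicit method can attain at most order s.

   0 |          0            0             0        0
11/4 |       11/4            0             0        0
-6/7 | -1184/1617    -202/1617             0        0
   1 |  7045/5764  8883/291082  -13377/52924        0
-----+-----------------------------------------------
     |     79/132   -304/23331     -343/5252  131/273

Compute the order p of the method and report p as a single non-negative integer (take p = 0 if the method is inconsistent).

4

b = (79/132, -304/23331, -343/5252, 131/273)
c = (0, 11/4, -6/7, 1)
Ac = (0, 0, -101/294, 315/1048)
Σ b_i: 79/132·1 + (-304/23331)·1 + (-343/5252)·1 + 131/273·1 = 1 ✓
b·c: (-304/23331)·11/4 + (-343/5252)·(-6/7) + 131/273·1 = 1/2 ✓
b·c²: (-304/23331)·121/16 + (-343/5252)·36/49 + 131/273·1 = 1/3 ✓
b·Ac: (-343/5252)·(-101/294) + 131/273·315/1048 = 1/6 ✓
b·c³: (-304/23331)·1331/64 + (-343/5252)·(-216/343) + 131/273·1 = 1/4 ✓
b·(c∘Ac): (-343/5252)·101/343 + 131/273·315/1048 = 1/8 ✓
b·Ac²: (-343/5252)·(-1111/1176) + 131/273·189/4192 = 1/12 ✓
b·A²c: 131/273·91/1048 = 1/24 ✓; 4 stages ⇒ order 4.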